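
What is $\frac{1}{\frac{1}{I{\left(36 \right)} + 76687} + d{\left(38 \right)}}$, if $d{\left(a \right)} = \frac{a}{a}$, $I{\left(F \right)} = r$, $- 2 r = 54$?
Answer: $\frac{76660}{76661} \approx 0.99999$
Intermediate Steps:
$r = -27$ ($r = \left(- \frac{1}{2}\right) 54 = -27$)
$I{\left(F \right)} = -27$
$d{\left(a \right)} = 1$
$\frac{1}{\frac{1}{I{\left(36 \right)} + 76687} + d{\left(38 \right)}} = \frac{1}{\frac{1}{-27 + 76687} + 1} = \frac{1}{\frac{1}{76660} + 1} = \frac{1}{\frac{76661}{76660}} = \frac{76660}{76661}$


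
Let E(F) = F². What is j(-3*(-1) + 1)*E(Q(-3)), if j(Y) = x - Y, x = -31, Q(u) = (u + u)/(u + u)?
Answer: -35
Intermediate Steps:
Q(u) = 1 (Q(u) = (2*u)/((2*u)) = (2*u)*(1/(2*u)) = 1)
j(Y) = -31 - Y
j(-3*(-1) + 1)*E(Q(-3)) = (-31 - (-3*(-1) + 1))*1² = (-31 - (3 + 1))*1 = (-31 - 1*4)*1 = (-31 - 4)*1 = -35*1 = -35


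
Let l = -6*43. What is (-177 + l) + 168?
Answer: -267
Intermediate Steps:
l = -258
(-177 + l) + 168 = (-177 - 258) + 168 = -435 + 168 = -267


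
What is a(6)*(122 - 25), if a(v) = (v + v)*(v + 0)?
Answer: 6984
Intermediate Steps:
a(v) = 2*v² (a(v) = (2*v)*v = 2*v²)
a(6)*(122 - 25) = (2*6²)*(122 - 25) = (2*36)*97 = 72*97 = 6984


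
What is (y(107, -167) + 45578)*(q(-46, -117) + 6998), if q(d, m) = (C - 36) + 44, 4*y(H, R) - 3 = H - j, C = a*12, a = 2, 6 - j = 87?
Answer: 641498045/2 ≈ 3.2075e+8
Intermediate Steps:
j = -81 (j = 6 - 1*87 = 6 - 87 = -81)
C = 24 (C = 2*12 = 24)
y(H, R) = 21 + H/4 (y(H, R) = ¾ + (H - 1*(-81))/4 = ¾ + (H + 81)/4 = ¾ + (81 + H)/4 = ¾ + (81/4 + H/4) = 21 + H/4)
q(d, m) = 32 (q(d, m) = (24 - 36) + 44 = -12 + 44 = 32)
(y(107, -167) + 45578)*(q(-46, -117) + 6998) = ((21 + (¼)*107) + 45578)*(32 + 6998) = ((21 + 107/4) + 45578)*7030 = (191/4 + 45578)*7030 = (182503/4)*7030 = 641498045/2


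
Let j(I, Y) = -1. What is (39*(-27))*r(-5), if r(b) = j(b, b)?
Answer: 1053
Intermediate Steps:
r(b) = -1
(39*(-27))*r(-5) = (39*(-27))*(-1) = -1053*(-1) = 1053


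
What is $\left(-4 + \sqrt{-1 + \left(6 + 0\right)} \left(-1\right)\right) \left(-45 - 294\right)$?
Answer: $1356 + 339 \sqrt{5} \approx 2114.0$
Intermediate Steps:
$\left(-4 + \sqrt{-1 + \left(6 + 0\right)} \left(-1\right)\right) \left(-45 - 294\right) = \left(-4 + \sqrt{-1 + 6} \left(-1\right)\right) \left(-339\right) = \left(-4 + \sqrt{5} \left(-1\right)\right) \left(-339\right) = \left(-4 - \sqrt{5}\right) \left(-339\right) = 1356 + 339 \sqrt{5}$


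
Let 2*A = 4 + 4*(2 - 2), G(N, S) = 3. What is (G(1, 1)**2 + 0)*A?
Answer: 18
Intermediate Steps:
A = 2 (A = (4 + 4*(2 - 2))/2 = (4 + 4*0)/2 = (4 + 0)/2 = (1/2)*4 = 2)
(G(1, 1)**2 + 0)*A = (3**2 + 0)*2 = (9 + 0)*2 = 9*2 = 18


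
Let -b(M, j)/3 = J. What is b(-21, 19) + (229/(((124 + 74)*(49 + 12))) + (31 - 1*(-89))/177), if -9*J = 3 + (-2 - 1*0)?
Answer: 734165/712602 ≈ 1.0303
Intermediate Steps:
J = -⅑ (J = -(3 + (-2 - 1*0))/9 = -(3 + (-2 + 0))/9 = -(3 - 2)/9 = -⅑*1 = -⅑ ≈ -0.11111)
b(M, j) = ⅓ (b(M, j) = -3*(-⅑) = ⅓)
b(-21, 19) + (229/(((124 + 74)*(49 + 12))) + (31 - 1*(-89))/177) = ⅓ + (229/(((124 + 74)*(49 + 12))) + (31 - 1*(-89))/177) = ⅓ + (229/((198*61)) + (31 + 89)*(1/177)) = ⅓ + (229/12078 + 120*(1/177)) = ⅓ + (229*(1/12078) + 40/59) = ⅓ + (229/12078 + 40/59) = ⅓ + 496631/712602 = 734165/712602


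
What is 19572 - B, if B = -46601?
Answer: 66173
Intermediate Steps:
19572 - B = 19572 - 1*(-46601) = 19572 + 46601 = 66173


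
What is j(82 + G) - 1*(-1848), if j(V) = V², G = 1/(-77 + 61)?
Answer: 2191809/256 ≈ 8561.8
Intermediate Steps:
G = -1/16 (G = 1/(-16) = -1/16 ≈ -0.062500)
j(82 + G) - 1*(-1848) = (82 - 1/16)² - 1*(-1848) = (1311/16)² + 1848 = 1718721/256 + 1848 = 2191809/256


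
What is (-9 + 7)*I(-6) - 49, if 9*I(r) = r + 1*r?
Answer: -139/3 ≈ -46.333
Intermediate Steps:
I(r) = 2*r/9 (I(r) = (r + 1*r)/9 = (r + r)/9 = (2*r)/9 = 2*r/9)
(-9 + 7)*I(-6) - 49 = (-9 + 7)*((2/9)*(-6)) - 49 = -2*(-4/3) - 49 = 8/3 - 49 = -139/3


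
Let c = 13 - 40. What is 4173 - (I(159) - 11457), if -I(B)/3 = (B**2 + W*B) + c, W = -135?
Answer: 26997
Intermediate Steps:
c = -27
I(B) = 81 - 3*B**2 + 405*B (I(B) = -3*((B**2 - 135*B) - 27) = -3*(-27 + B**2 - 135*B) = 81 - 3*B**2 + 405*B)
4173 - (I(159) - 11457) = 4173 - ((81 - 3*159**2 + 405*159) - 11457) = 4173 - ((81 - 3*25281 + 64395) - 11457) = 4173 - ((81 - 75843 + 64395) - 11457) = 4173 - (-11367 - 11457) = 4173 - 1*(-22824) = 4173 + 22824 = 26997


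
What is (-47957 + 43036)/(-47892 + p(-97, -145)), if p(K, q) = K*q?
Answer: 4921/33827 ≈ 0.14548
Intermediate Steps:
(-47957 + 43036)/(-47892 + p(-97, -145)) = (-47957 + 43036)/(-47892 - 97*(-145)) = -4921/(-47892 + 14065) = -4921/(-33827) = -4921*(-1/33827) = 4921/33827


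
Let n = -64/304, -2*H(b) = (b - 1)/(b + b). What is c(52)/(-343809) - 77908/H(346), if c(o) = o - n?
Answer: 234783586705024/751222665 ≈ 3.1254e+5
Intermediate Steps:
H(b) = -(-1 + b)/(4*b) (H(b) = -(b - 1)/(2*(b + b)) = -(-1 + b)/(2*(2*b)) = -(-1 + b)*1/(2*b)/2 = -(-1 + b)/(4*b))
n = -4/19 (n = -64*1/304 = -4/19 ≈ -0.21053)
c(o) = 4/19 + o (c(o) = o - 1*(-4/19) = o + 4/19 = 4/19 + o)
c(52)/(-343809) - 77908/H(346) = (4/19 + 52)/(-343809) - 77908*1384/(1 - 1*346) = (992/19)*(-1/343809) - 77908*1384/(1 - 346) = -992/6532371 - 77908/((¼)*(1/346)*(-345)) = -992/6532371 - 77908/(-345/1384) = -992/6532371 - 77908*(-1384/345) = -992/6532371 + 107824672/345 = 234783586705024/751222665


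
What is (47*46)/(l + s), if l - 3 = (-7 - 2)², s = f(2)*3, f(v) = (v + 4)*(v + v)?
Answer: 1081/78 ≈ 13.859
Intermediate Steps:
f(v) = 2*v*(4 + v) (f(v) = (4 + v)*(2*v) = 2*v*(4 + v))
s = 72 (s = (2*2*(4 + 2))*3 = (2*2*6)*3 = 24*3 = 72)
l = 84 (l = 3 + (-7 - 2)² = 3 + (-9)² = 3 + 81 = 84)
(47*46)/(l + s) = (47*46)/(84 + 72) = 2162/156 = 2162*(1/156) = 1081/78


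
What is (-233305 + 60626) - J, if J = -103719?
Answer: -68960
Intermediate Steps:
(-233305 + 60626) - J = (-233305 + 60626) - 1*(-103719) = -172679 + 103719 = -68960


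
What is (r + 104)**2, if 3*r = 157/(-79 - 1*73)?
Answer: 2234169289/207936 ≈ 10745.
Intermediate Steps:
r = -157/456 (r = (157/(-79 - 1*73))/3 = (157/(-79 - 73))/3 = (157/(-152))/3 = (157*(-1/152))/3 = (1/3)*(-157/152) = -157/456 ≈ -0.34430)
(r + 104)**2 = (-157/456 + 104)**2 = (47267/456)**2 = 2234169289/207936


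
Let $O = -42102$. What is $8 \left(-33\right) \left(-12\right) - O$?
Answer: $45270$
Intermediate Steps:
$8 \left(-33\right) \left(-12\right) - O = 8 \left(-33\right) \left(-12\right) - -42102 = \left(-264\right) \left(-12\right) + 42102 = 3168 + 42102 = 45270$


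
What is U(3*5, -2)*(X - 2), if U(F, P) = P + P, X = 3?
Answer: -4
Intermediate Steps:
U(F, P) = 2*P
U(3*5, -2)*(X - 2) = (2*(-2))*(3 - 2) = -4*1 = -4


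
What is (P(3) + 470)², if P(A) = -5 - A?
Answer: 213444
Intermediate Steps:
(P(3) + 470)² = ((-5 - 1*3) + 470)² = ((-5 - 3) + 470)² = (-8 + 470)² = 462² = 213444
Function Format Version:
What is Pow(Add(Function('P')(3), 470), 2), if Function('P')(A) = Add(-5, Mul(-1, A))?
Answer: 213444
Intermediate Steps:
Pow(Add(Function('P')(3), 470), 2) = Pow(Add(Add(-5, Mul(-1, 3)), 470), 2) = Pow(Add(Add(-5, -3), 470), 2) = Pow(Add(-8, 470), 2) = Pow(462, 2) = 213444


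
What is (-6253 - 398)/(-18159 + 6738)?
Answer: 739/1269 ≈ 0.58235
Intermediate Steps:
(-6253 - 398)/(-18159 + 6738) = -6651/(-11421) = -6651*(-1/11421) = 739/1269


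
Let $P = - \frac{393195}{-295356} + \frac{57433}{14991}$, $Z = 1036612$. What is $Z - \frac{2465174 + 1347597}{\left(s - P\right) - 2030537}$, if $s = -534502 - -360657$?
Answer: $\frac{3372562269251228668432}{3253441636799155} \approx 1.0366 \cdot 10^{6}$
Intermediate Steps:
$s = -173845$ ($s = -534502 + 360657 = -173845$)
$P = \frac{7619189131}{1475893932}$ ($P = \left(-393195\right) \left(- \frac{1}{295356}\right) + 57433 \cdot \frac{1}{14991} = \frac{131065}{98452} + \frac{57433}{14991} = \frac{7619189131}{1475893932} \approx 5.1624$)
$Z - \frac{2465174 + 1347597}{\left(s - P\right) - 2030537} = 1036612 - \frac{2465174 + 1347597}{\left(-173845 - \frac{7619189131}{1475893932}\right) - 2030537} = 1036612 - \frac{3812771}{\left(-173845 - \frac{7619189131}{1475893932}\right) - 2030537} = 1036612 - \frac{3812771}{- \frac{256584399797671}{1475893932} - 2030537} = 1036612 - \frac{3812771}{- \frac{3253441636799155}{1475893932}} = 1036612 - 3812771 \left(- \frac{1475893932}{3253441636799155}\right) = 1036612 - - \frac{5627245583005572}{3253441636799155} = 1036612 + \frac{5627245583005572}{3253441636799155} = \frac{3372562269251228668432}{3253441636799155}$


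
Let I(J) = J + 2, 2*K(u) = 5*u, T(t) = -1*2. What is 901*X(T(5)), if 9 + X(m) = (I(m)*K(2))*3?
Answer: -8109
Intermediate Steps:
T(t) = -2
K(u) = 5*u/2 (K(u) = (5*u)/2 = 5*u/2)
I(J) = 2 + J
X(m) = 21 + 15*m (X(m) = -9 + ((2 + m)*((5/2)*2))*3 = -9 + ((2 + m)*5)*3 = -9 + (10 + 5*m)*3 = -9 + (30 + 15*m) = 21 + 15*m)
901*X(T(5)) = 901*(21 + 15*(-2)) = 901*(21 - 30) = 901*(-9) = -8109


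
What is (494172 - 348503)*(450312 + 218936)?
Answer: 97488686912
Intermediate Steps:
(494172 - 348503)*(450312 + 218936) = 145669*669248 = 97488686912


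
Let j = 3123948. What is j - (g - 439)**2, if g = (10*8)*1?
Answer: 2995067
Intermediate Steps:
g = 80 (g = 80*1 = 80)
j - (g - 439)**2 = 3123948 - (80 - 439)**2 = 3123948 - 1*(-359)**2 = 3123948 - 1*128881 = 3123948 - 128881 = 2995067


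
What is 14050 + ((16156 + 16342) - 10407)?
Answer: 36141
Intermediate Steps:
14050 + ((16156 + 16342) - 10407) = 14050 + (32498 - 10407) = 14050 + 22091 = 36141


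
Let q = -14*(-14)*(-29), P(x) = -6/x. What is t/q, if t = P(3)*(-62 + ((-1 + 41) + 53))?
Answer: 31/2842 ≈ 0.010908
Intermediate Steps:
q = -5684 (q = 196*(-29) = -5684)
t = -62 (t = (-6/3)*(-62 + ((-1 + 41) + 53)) = (-6*⅓)*(-62 + (40 + 53)) = -2*(-62 + 93) = -2*31 = -62)
t/q = -62/(-5684) = -62*(-1/5684) = 31/2842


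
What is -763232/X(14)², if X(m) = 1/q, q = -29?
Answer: -641878112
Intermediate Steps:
X(m) = -1/29 (X(m) = 1/(-29) = -1/29)
-763232/X(14)² = -763232/((-1/29)²) = -763232/1/841 = -763232*841 = -641878112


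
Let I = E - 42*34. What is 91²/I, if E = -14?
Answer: -1183/206 ≈ -5.7427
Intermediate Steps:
I = -1442 (I = -14 - 42*34 = -14 - 1428 = -1442)
91²/I = 91²/(-1442) = 8281*(-1/1442) = -1183/206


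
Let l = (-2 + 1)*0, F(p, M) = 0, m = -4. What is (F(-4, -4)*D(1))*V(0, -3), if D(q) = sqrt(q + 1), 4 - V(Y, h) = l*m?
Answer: 0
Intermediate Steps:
l = 0 (l = -1*0 = 0)
V(Y, h) = 4 (V(Y, h) = 4 - 0*(-4) = 4 - 1*0 = 4 + 0 = 4)
D(q) = sqrt(1 + q)
(F(-4, -4)*D(1))*V(0, -3) = (0*sqrt(1 + 1))*4 = (0*sqrt(2))*4 = 0*4 = 0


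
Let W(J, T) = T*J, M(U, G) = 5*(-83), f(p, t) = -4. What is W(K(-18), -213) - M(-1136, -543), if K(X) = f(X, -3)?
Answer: 1267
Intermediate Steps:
K(X) = -4
M(U, G) = -415
W(J, T) = J*T
W(K(-18), -213) - M(-1136, -543) = -4*(-213) - 1*(-415) = 852 + 415 = 1267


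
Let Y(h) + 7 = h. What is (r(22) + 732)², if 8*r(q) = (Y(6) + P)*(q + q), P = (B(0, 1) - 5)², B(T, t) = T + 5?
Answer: 2111209/4 ≈ 5.2780e+5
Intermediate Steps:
Y(h) = -7 + h
B(T, t) = 5 + T
P = 0 (P = ((5 + 0) - 5)² = (5 - 5)² = 0² = 0)
r(q) = -q/4 (r(q) = (((-7 + 6) + 0)*(q + q))/8 = ((-1 + 0)*(2*q))/8 = (-2*q)/8 = -q/4)
(r(22) + 732)² = (-¼*22 + 732)² = (-11/2 + 732)² = (1453/2)² = 2111209/4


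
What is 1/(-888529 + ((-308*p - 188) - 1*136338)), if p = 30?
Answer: -1/1034295 ≈ -9.6684e-7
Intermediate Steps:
1/(-888529 + ((-308*p - 188) - 1*136338)) = 1/(-888529 + ((-308*30 - 188) - 1*136338)) = 1/(-888529 + ((-9240 - 188) - 136338)) = 1/(-888529 + (-9428 - 136338)) = 1/(-888529 - 145766) = 1/(-1034295) = -1/1034295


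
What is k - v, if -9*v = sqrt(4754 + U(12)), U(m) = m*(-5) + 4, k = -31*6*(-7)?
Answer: 1302 + sqrt(58) ≈ 1309.6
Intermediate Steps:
k = 1302 (k = -186*(-7) = 1302)
U(m) = 4 - 5*m (U(m) = -5*m + 4 = 4 - 5*m)
v = -sqrt(58) (v = -sqrt(4754 + (4 - 5*12))/9 = -sqrt(4754 + (4 - 60))/9 = -sqrt(4754 - 56)/9 = -sqrt(58) ≈ -7.6158)
k - v = 1302 - (-1)*sqrt(58) = 1302 + sqrt(58)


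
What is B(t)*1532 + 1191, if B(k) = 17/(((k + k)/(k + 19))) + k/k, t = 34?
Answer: 23022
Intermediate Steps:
B(k) = 1 + 17*(19 + k)/(2*k) (B(k) = 17/(((2*k)/(19 + k))) + 1 = 17/((2*k/(19 + k))) + 1 = 17*((19 + k)/(2*k)) + 1 = 17*(19 + k)/(2*k) + 1 = 1 + 17*(19 + k)/(2*k))
B(t)*1532 + 1191 = ((19/2)*(17 + 34)/34)*1532 + 1191 = ((19/2)*(1/34)*51)*1532 + 1191 = (57/4)*1532 + 1191 = 21831 + 1191 = 23022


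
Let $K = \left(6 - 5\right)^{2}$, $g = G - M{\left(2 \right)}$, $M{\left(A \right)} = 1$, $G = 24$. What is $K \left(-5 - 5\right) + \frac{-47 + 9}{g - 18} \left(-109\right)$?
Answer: $\frac{4092}{5} \approx 818.4$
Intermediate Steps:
$g = 23$ ($g = 24 - 1 = 23$)
$K = 1$ ($K = 1^{2} = 1$)
$K \left(-5 - 5\right) + \frac{-47 + 9}{g - 18} \left(-109\right) = 1 \left(-5 - 5\right) + \frac{-47 + 9}{23 - 18} \left(-109\right) = 1 \left(-10\right) + - \frac{38}{5} \left(-109\right) = -10 + \left(-38\right) \frac{1}{5} \left(-109\right) = -10 - - \frac{4142}{5} = -10 + \frac{4142}{5} = \frac{4092}{5}$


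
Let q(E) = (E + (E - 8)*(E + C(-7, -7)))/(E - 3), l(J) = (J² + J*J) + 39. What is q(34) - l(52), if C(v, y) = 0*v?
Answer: -167939/31 ≈ -5417.4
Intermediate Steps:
C(v, y) = 0
l(J) = 39 + 2*J² (l(J) = (J² + J²) + 39 = 2*J² + 39 = 39 + 2*J²)
q(E) = (E + E*(-8 + E))/(-3 + E) (q(E) = (E + (E - 8)*(E + 0))/(E - 3) = (E + (-8 + E)*E)/(-3 + E) = (E + E*(-8 + E))/(-3 + E))
q(34) - l(52) = 34*(-7 + 34)/(-3 + 34) - (39 + 2*52²) = 34*27/31 - (39 + 2*2704) = 34*(1/31)*27 - (39 + 5408) = 918/31 - 1*5447 = 918/31 - 5447 = -167939/31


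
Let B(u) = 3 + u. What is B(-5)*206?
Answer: -412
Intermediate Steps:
B(-5)*206 = (3 - 5)*206 = -2*206 = -412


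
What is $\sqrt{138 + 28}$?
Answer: $\sqrt{166} \approx 12.884$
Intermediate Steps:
$\sqrt{138 + 28} = \sqrt{166}$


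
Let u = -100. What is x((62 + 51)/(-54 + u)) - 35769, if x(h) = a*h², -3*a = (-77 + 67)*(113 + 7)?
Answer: -210797501/5929 ≈ -35554.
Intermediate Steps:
a = 400 (a = -(-77 + 67)*(113 + 7)/3 = -(-10)*120/3 = -⅓*(-1200) = 400)
x(h) = 400*h²
x((62 + 51)/(-54 + u)) - 35769 = 400*((62 + 51)/(-54 - 100))² - 35769 = 400*(113/(-154))² - 35769 = 400*(113*(-1/154))² - 35769 = 400*(-113/154)² - 35769 = 400*(12769/23716) - 35769 = 1276900/5929 - 35769 = -210797501/5929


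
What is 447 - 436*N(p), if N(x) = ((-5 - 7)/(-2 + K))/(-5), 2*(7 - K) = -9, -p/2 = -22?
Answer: 32001/95 ≈ 336.85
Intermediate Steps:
p = 44 (p = -2*(-22) = 44)
K = 23/2 (K = 7 - ½*(-9) = 7 + 9/2 = 23/2 ≈ 11.500)
N(x) = 24/95 (N(x) = ((-5 - 7)/(-2 + 23/2))/(-5) = -12/19/2*(-⅕) = -12*2/19*(-⅕) = -24/19*(-⅕) = 24/95)
447 - 436*N(p) = 447 - 436*24/95 = 447 - 10464/95 = 32001/95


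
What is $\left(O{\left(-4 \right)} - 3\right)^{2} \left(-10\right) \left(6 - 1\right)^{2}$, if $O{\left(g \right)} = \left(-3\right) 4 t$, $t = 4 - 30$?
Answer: $-23870250$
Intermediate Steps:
$t = -26$ ($t = 4 - 30 = -26$)
$O{\left(g \right)} = 312$ ($O{\left(g \right)} = \left(-3\right) 4 \left(-26\right) = \left(-12\right) \left(-26\right) = 312$)
$\left(O{\left(-4 \right)} - 3\right)^{2} \left(-10\right) \left(6 - 1\right)^{2} = \left(312 - 3\right)^{2} \left(-10\right) \left(6 - 1\right)^{2} = 309^{2} \left(-10\right) 5^{2} = 95481 \left(-10\right) 25 = \left(-954810\right) 25 = -23870250$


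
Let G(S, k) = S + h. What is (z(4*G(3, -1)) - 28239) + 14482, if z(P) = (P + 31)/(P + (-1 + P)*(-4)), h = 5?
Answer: -1265707/92 ≈ -13758.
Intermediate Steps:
G(S, k) = 5 + S (G(S, k) = S + 5 = 5 + S)
z(P) = (31 + P)/(4 - 3*P) (z(P) = (31 + P)/(P + (4 - 4*P)) = (31 + P)/(4 - 3*P))
(z(4*G(3, -1)) - 28239) + 14482 = ((-31 - 4*(5 + 3))/(-4 + 3*(4*(5 + 3))) - 28239) + 14482 = ((-31 - 4*8)/(-4 + 3*(4*8)) - 28239) + 14482 = ((-31 - 1*32)/(-4 + 3*32) - 28239) + 14482 = ((-31 - 32)/(-4 + 96) - 28239) + 14482 = (-63/92 - 28239) + 14482 = -2598051/92 + 14482 = -1265707/92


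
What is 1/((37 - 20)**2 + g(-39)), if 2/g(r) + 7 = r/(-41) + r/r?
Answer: 207/59741 ≈ 0.0034650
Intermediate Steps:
g(r) = 2/(-6 - r/41) (g(r) = 2/(-7 + (r/(-41) + r/r)) = 2/(-7 + (r*(-1/41) + 1)) = 2/(-7 + (-r/41 + 1)) = 2/(-7 + (1 - r/41)) = 2/(-6 - r/41))
1/((37 - 20)**2 + g(-39)) = 1/((37 - 20)**2 - 82/(246 - 39)) = 1/(17**2 - 82/207) = 1/(289 - 82*1/207) = 1/(289 - 82/207) = 1/(59741/207) = 207/59741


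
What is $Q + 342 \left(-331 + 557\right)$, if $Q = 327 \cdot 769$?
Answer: $328755$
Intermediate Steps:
$Q = 251463$
$Q + 342 \left(-331 + 557\right) = 251463 + 342 \left(-331 + 557\right) = 251463 + 342 \cdot 226 = 251463 + 77292 = 328755$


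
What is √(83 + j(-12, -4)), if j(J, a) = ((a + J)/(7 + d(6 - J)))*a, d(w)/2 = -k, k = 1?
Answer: √2395/5 ≈ 9.7878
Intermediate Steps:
d(w) = -2 (d(w) = 2*(-1*1) = 2*(-1) = -2)
j(J, a) = a*(J/5 + a/5) (j(J, a) = ((a + J)/(7 - 2))*a = ((J + a)/5)*a = ((J + a)*(⅕))*a = (J/5 + a/5)*a = a*(J/5 + a/5))
√(83 + j(-12, -4)) = √(83 + (⅕)*(-4)*(-12 - 4)) = √(83 + (⅕)*(-4)*(-16)) = √(83 + 64/5) = √(479/5) = √2395/5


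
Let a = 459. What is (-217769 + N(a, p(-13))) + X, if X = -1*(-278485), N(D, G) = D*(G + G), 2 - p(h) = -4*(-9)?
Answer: 29504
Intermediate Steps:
p(h) = -34 (p(h) = 2 - (-4)*(-9) = 2 - 1*36 = 2 - 36 = -34)
N(D, G) = 2*D*G (N(D, G) = D*(2*G) = 2*D*G)
X = 278485
(-217769 + N(a, p(-13))) + X = (-217769 + 2*459*(-34)) + 278485 = (-217769 - 31212) + 278485 = -248981 + 278485 = 29504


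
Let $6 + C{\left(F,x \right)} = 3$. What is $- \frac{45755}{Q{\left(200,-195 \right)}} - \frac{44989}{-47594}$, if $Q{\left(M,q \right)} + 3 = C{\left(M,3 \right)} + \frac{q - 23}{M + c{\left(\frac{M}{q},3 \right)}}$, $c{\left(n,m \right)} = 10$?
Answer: $\frac{228687911221}{35171966} \approx 6502.0$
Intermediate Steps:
$C{\left(F,x \right)} = -3$ ($C{\left(F,x \right)} = -6 + 3 = -3$)
$Q{\left(M,q \right)} = -6 + \frac{-23 + q}{10 + M}$ ($Q{\left(M,q \right)} = -3 - \left(3 - \frac{q - 23}{M + 10}\right) = -3 - \left(3 - \frac{-23 + q}{10 + M}\right) = -6 + \frac{-23 + q}{10 + M}$)
$- \frac{45755}{Q{\left(200,-195 \right)}} - \frac{44989}{-47594} = - \frac{45755}{\frac{1}{10 + 200} \left(-83 - 195 - 1200\right)} - \frac{44989}{-47594} = - \frac{45755}{\frac{1}{210} \left(-83 - 195 - 1200\right)} - - \frac{44989}{47594} = - \frac{45755}{\frac{1}{210} \left(-1478\right)} + \frac{44989}{47594} = - \frac{45755}{- \frac{739}{105}} + \frac{44989}{47594} = \left(-45755\right) \left(- \frac{105}{739}\right) + \frac{44989}{47594} = \frac{4804275}{739} + \frac{44989}{47594} = \frac{228687911221}{35171966}$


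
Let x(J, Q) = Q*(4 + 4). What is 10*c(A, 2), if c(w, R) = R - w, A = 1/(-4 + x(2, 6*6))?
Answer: 2835/142 ≈ 19.965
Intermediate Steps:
x(J, Q) = 8*Q (x(J, Q) = Q*8 = 8*Q)
A = 1/284 (A = 1/(-4 + 8*(6*6)) = 1/(-4 + 8*36) = 1/(-4 + 288) = 1/284 ≈ 0.0035211)
10*c(A, 2) = 10*(2 - 1*1/284) = 10*(2 - 1/284) = 10*(567/284) = 2835/142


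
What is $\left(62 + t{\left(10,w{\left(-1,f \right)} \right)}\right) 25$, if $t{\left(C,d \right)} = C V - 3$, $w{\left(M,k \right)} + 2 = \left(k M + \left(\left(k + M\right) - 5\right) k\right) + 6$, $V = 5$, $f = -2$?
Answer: $2725$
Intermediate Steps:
$w{\left(M,k \right)} = 4 + M k + k \left(-5 + M + k\right)$ ($w{\left(M,k \right)} = -2 + \left(\left(k M + \left(\left(k + M\right) - 5\right) k\right) + 6\right) = -2 + \left(\left(M k + \left(\left(M + k\right) - 5\right) k\right) + 6\right) = -2 + \left(\left(M k + \left(-5 + M + k\right) k\right) + 6\right) = -2 + \left(\left(M k + k \left(-5 + M + k\right)\right) + 6\right) = -2 + \left(6 + M k + k \left(-5 + M + k\right)\right) = 4 + M k + k \left(-5 + M + k\right)$)
$t{\left(C,d \right)} = -3 + 5 C$ ($t{\left(C,d \right)} = C 5 - 3 = 5 C - 3 = -3 + 5 C$)
$\left(62 + t{\left(10,w{\left(-1,f \right)} \right)}\right) 25 = \left(62 + \left(-3 + 5 \cdot 10\right)\right) 25 = \left(62 + \left(-3 + 50\right)\right) 25 = \left(62 + 47\right) 25 = 109 \cdot 25 = 2725$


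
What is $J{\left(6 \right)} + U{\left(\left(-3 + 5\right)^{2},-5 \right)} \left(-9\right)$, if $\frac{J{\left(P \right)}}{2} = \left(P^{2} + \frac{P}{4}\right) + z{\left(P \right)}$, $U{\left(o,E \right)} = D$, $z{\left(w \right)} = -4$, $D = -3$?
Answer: $94$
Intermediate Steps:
$U{\left(o,E \right)} = -3$
$J{\left(P \right)} = -8 + \frac{P}{2} + 2 P^{2}$ ($J{\left(P \right)} = 2 \left(\left(P^{2} + \frac{P}{4}\right) - 4\right) = 2 \left(-4 + P^{2} + \frac{P}{4}\right) = -8 + \frac{P}{2} + 2 P^{2}$)
$J{\left(6 \right)} + U{\left(\left(-3 + 5\right)^{2},-5 \right)} \left(-9\right) = \left(-8 + \frac{1}{2} \cdot 6 + 2 \cdot 6^{2}\right) - -27 = \left(-8 + 3 + 2 \cdot 36\right) + 27 = \left(-8 + 3 + 72\right) + 27 = 67 + 27 = 94$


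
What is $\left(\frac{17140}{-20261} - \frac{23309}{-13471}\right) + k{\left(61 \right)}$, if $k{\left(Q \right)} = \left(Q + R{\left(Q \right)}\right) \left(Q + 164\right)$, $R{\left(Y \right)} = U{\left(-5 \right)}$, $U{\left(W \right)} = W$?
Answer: $\frac{3439234101309}{272935931} \approx 12601.0$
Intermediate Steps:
$R{\left(Y \right)} = -5$
$k{\left(Q \right)} = \left(-5 + Q\right) \left(164 + Q\right)$ ($k{\left(Q \right)} = \left(Q - 5\right) \left(Q + 164\right) = \left(-5 + Q\right) \left(164 + Q\right)$)
$\left(\frac{17140}{-20261} - \frac{23309}{-13471}\right) + k{\left(61 \right)} = \left(\frac{17140}{-20261} - \frac{23309}{-13471}\right) + \left(-820 + 61^{2} + 159 \cdot 61\right) = \left(17140 \left(- \frac{1}{20261}\right) - - \frac{23309}{13471}\right) + \left(-820 + 3721 + 9699\right) = \left(- \frac{17140}{20261} + \frac{23309}{13471}\right) + 12600 = \frac{241370709}{272935931} + 12600 = \frac{3439234101309}{272935931}$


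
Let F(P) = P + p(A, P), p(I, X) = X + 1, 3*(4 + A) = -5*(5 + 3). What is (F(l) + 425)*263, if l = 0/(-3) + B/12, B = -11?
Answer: 669335/6 ≈ 1.1156e+5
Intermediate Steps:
A = -52/3 (A = -4 + (-5*(5 + 3))/3 = -4 + (-5*8)/3 = -4 + (1/3)*(-40) = -4 - 40/3 = -52/3 ≈ -17.333)
l = -11/12 (l = 0/(-3) - 11/12 = 0*(-1/3) - 11*1/12 = 0 - 11/12 = -11/12 ≈ -0.91667)
p(I, X) = 1 + X
F(P) = 1 + 2*P (F(P) = P + (1 + P) = 1 + 2*P)
(F(l) + 425)*263 = ((1 + 2*(-11/12)) + 425)*263 = ((1 - 11/6) + 425)*263 = (-5/6 + 425)*263 = (2545/6)*263 = 669335/6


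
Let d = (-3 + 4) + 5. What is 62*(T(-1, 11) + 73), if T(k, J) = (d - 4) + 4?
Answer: 4898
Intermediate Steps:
d = 6 (d = 1 + 5 = 6)
T(k, J) = 6 (T(k, J) = (6 - 4) + 4 = 2 + 4 = 6)
62*(T(-1, 11) + 73) = 62*(6 + 73) = 62*79 = 4898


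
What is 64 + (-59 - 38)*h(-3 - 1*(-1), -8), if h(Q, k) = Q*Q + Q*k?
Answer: -1876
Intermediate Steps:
h(Q, k) = Q² + Q*k
64 + (-59 - 38)*h(-3 - 1*(-1), -8) = 64 + (-59 - 38)*((-3 - 1*(-1))*((-3 - 1*(-1)) - 8)) = 64 - 97*(-3 + 1)*((-3 + 1) - 8) = 64 - (-194)*(-2 - 8) = 64 - (-194)*(-10) = 64 - 97*20 = 64 - 1940 = -1876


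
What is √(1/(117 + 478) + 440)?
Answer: 3*√17307955/595 ≈ 20.976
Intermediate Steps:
√(1/(117 + 478) + 440) = √(1/595 + 440) = √(261801/595) = 3*√17307955/595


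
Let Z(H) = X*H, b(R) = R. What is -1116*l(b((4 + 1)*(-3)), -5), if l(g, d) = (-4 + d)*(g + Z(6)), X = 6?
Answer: 210924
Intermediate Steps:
Z(H) = 6*H
l(g, d) = (-4 + d)*(36 + g) (l(g, d) = (-4 + d)*(g + 6*6) = (-4 + d)*(g + 36) = (-4 + d)*(36 + g))
-1116*l(b((4 + 1)*(-3)), -5) = -1116*(-144 - 4*(4 + 1)*(-3) + 36*(-5) - 5*(4 + 1)*(-3)) = -1116*(-144 - 20*(-3) - 180 - 25*(-3)) = -1116*(-144 - 4*(-15) - 180 - 5*(-15)) = -1116*(-144 + 60 - 180 + 75) = -1116*(-189) = 210924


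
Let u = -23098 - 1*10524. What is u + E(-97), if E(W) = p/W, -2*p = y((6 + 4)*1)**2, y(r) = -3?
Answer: -6522659/194 ≈ -33622.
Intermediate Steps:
p = -9/2 (p = -1/2*(-3)**2 = -1/2*9 = -9/2 ≈ -4.5000)
E(W) = -9/(2*W)
u = -33622 (u = -23098 - 10524 = -33622)
u + E(-97) = -33622 - 9/2/(-97) = -33622 - 9/2*(-1/97) = -33622 + 9/194 = -6522659/194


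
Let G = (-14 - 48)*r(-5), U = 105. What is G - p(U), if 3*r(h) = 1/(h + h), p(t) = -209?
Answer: 3166/15 ≈ 211.07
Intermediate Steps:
r(h) = 1/(6*h) (r(h) = 1/(3*(h + h)) = 1/(3*((2*h))) = (1/(2*h))/3 = 1/(6*h))
G = 31/15 (G = (-14 - 48)*((⅙)/(-5)) = -31*(-1)/(3*5) = -62*(-1/30) = 31/15 ≈ 2.0667)
G - p(U) = 31/15 - 1*(-209) = 31/15 + 209 = 3166/15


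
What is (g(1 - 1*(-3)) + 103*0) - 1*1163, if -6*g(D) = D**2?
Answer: -3497/3 ≈ -1165.7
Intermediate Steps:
g(D) = -D**2/6
(g(1 - 1*(-3)) + 103*0) - 1*1163 = (-(1 - 1*(-3))**2/6 + 103*0) - 1*1163 = (-(1 + 3)**2/6 + 0) - 1163 = (-1/6*4**2 + 0) - 1163 = (-1/6*16 + 0) - 1163 = (-8/3 + 0) - 1163 = -8/3 - 1163 = -3497/3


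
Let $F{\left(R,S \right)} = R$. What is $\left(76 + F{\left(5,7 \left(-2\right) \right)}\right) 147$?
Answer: $11907$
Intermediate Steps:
$\left(76 + F{\left(5,7 \left(-2\right) \right)}\right) 147 = \left(76 + 5\right) 147 = 81 \cdot 147 = 11907$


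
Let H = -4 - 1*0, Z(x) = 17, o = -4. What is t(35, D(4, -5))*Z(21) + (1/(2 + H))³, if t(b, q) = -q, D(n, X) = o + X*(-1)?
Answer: -137/8 ≈ -17.125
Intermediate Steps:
D(n, X) = -4 - X (D(n, X) = -4 + X*(-1) = -4 - X)
H = -4 (H = -4 + 0 = -4)
t(35, D(4, -5))*Z(21) + (1/(2 + H))³ = -(-4 - 1*(-5))*17 + (1/(2 - 4))³ = -(-4 + 5)*17 + (1/(-2))³ = -1*1*17 + (-½)³ = -1*17 - ⅛ = -17 - ⅛ = -137/8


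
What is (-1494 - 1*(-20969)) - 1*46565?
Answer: -27090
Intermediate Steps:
(-1494 - 1*(-20969)) - 1*46565 = (-1494 + 20969) - 46565 = 19475 - 46565 = -27090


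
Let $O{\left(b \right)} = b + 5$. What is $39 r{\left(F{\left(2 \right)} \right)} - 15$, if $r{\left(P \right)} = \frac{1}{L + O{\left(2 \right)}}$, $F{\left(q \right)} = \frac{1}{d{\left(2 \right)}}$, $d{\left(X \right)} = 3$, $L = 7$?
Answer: $- \frac{171}{14} \approx -12.214$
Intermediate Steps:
$O{\left(b \right)} = 5 + b$
$F{\left(q \right)} = \frac{1}{3}$
$r{\left(P \right)} = \frac{1}{14}$ ($r{\left(P \right)} = \frac{1}{7 + \left(5 + 2\right)} = \frac{1}{7 + 7} = \frac{1}{14}$)
$39 r{\left(F{\left(2 \right)} \right)} - 15 = 39 \cdot \frac{1}{14} - 15 = \frac{39}{14} - 15 = - \frac{171}{14}$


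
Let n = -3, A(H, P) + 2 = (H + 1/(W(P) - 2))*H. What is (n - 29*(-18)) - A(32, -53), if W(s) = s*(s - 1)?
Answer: -359653/715 ≈ -503.01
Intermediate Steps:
W(s) = s*(-1 + s)
A(H, P) = -2 + H*(H + 1/(-2 + P*(-1 + P))) (A(H, P) = -2 + (H + 1/(P*(-1 + P) - 2))*H = -2 + (H + 1/(-2 + P*(-1 + P)))*H = -2 + H*(H + 1/(-2 + P*(-1 + P))))
(n - 29*(-18)) - A(32, -53) = (-3 - 29*(-18)) - (4 + 32 - 2*32² - 2*(-53)*(-1 - 53) - 53*32²*(-1 - 53))/(-2 - 53*(-1 - 53)) = (-3 + 522) - (4 + 32 - 2*1024 - 2*(-53)*(-54) - 53*1024*(-54))/(-2 - 53*(-54)) = 519 - (4 + 32 - 2048 - 5724 + 2930688)/(-2 + 2862) = 519 - 2922952/2860 = 519 - 1*730738/715 = 519 - 730738/715 = -359653/715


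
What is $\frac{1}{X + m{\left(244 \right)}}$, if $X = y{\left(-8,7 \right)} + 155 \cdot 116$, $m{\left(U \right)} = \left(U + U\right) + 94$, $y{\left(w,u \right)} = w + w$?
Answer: $\frac{1}{18546} \approx 5.392 \cdot 10^{-5}$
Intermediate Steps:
$y{\left(w,u \right)} = 2 w$
$m{\left(U \right)} = 94 + 2 U$ ($m{\left(U \right)} = 2 U + 94 = 94 + 2 U$)
$X = 17964$ ($X = 2 \left(-8\right) + 155 \cdot 116 = -16 + 17980 = 17964$)
$\frac{1}{X + m{\left(244 \right)}} = \frac{1}{17964 + \left(94 + 2 \cdot 244\right)} = \frac{1}{17964 + \left(94 + 488\right)} = \frac{1}{17964 + 582} = \frac{1}{18546}$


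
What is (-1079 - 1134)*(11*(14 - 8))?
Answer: -146058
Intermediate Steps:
(-1079 - 1134)*(11*(14 - 8)) = -24343*6 = -2213*66 = -146058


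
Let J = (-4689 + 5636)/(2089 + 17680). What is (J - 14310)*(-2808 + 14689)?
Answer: -3361056996283/19769 ≈ -1.7002e+8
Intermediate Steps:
J = 947/19769 ≈ 0.047903
(J - 14310)*(-2808 + 14689) = (947/19769 - 14310)*(-2808 + 14689) = -282893443/19769*11881 = -3361056996283/19769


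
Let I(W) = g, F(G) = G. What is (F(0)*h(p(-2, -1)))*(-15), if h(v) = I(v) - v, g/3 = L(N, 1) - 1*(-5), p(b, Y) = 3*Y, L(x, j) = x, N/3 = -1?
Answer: 0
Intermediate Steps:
N = -3 (N = 3*(-1) = -3)
g = 6 (g = 3*(-3 - 1*(-5)) = 3*(-3 + 5) = 3*2 = 6)
I(W) = 6
h(v) = 6 - v
(F(0)*h(p(-2, -1)))*(-15) = (0*(6 - 3*(-1)))*(-15) = (0*(6 - 1*(-3)))*(-15) = (0*(6 + 3))*(-15) = (0*9)*(-15) = 0*(-15) = 0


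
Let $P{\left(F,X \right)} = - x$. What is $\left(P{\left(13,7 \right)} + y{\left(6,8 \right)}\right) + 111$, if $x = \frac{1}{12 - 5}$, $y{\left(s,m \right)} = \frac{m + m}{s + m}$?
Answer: $112$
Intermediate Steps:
$y{\left(s,m \right)} = \frac{2 m}{m + s}$
$x = \frac{1}{7} \approx 0.14286$
$P{\left(F,X \right)} = - \frac{1}{7}$ ($P{\left(F,X \right)} = \left(-1\right) \frac{1}{7} = - \frac{1}{7}$)
$\left(P{\left(13,7 \right)} + y{\left(6,8 \right)}\right) + 111 = \left(- \frac{1}{7} + 2 \cdot 8 \frac{1}{8 + 6}\right) + 111 = \left(- \frac{1}{7} + 2 \cdot 8 \cdot \frac{1}{14}\right) + 111 = \left(- \frac{1}{7} + \frac{8}{7}\right) + 111 = 1 + 111 = 112$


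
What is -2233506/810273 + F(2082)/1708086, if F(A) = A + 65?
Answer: -1271093557795/461338655826 ≈ -2.7552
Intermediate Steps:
F(A) = 65 + A
-2233506/810273 + F(2082)/1708086 = -2233506/810273 + (65 + 2082)/1708086 = -2233506*1/810273 + 2147*(1/1708086) = -744502/270091 + 2147/1708086 = -1271093557795/461338655826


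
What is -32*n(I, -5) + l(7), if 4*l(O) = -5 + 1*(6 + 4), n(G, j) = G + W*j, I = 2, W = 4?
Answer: 2309/4 ≈ 577.25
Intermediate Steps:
n(G, j) = G + 4*j
l(O) = 5/4 (l(O) = (-5 + 1*(6 + 4))/4 = (-5 + 1*10)/4 = (-5 + 10)/4 = (1/4)*5 = 5/4)
-32*n(I, -5) + l(7) = -32*(2 + 4*(-5)) + 5/4 = -32*(2 - 20) + 5/4 = -32*(-18) + 5/4 = 576 + 5/4 = 2309/4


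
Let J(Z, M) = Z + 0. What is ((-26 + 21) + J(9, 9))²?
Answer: 16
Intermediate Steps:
J(Z, M) = Z
((-26 + 21) + J(9, 9))² = ((-26 + 21) + 9)² = (-5 + 9)² = 4² = 16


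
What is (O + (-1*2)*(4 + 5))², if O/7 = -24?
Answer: 34596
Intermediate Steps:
O = -168 (O = 7*(-24) = -168)
(O + (-1*2)*(4 + 5))² = (-168 + (-1*2)*(4 + 5))² = (-168 - 2*9)² = (-168 - 18)² = (-186)² = 34596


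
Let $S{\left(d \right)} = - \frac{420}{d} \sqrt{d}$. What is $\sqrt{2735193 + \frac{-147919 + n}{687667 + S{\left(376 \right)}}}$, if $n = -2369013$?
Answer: $\frac{\sqrt{88402274046553 - 287195265 \sqrt{94}}}{\sqrt{32320349 - 105 \sqrt{94}}} \approx 1653.8$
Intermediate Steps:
$S{\left(d \right)} = - \frac{420}{\sqrt{d}}$
$\sqrt{2735193 + \frac{-147919 + n}{687667 + S{\left(376 \right)}}} = \sqrt{2735193 + \frac{-147919 - 2369013}{687667 - \frac{420}{2 \sqrt{94}}}} = \sqrt{2735193 - \frac{2516932}{687667 - 420 \frac{\sqrt{94}}{188}}} = \sqrt{2735193 - \frac{2516932}{687667 - \frac{105 \sqrt{94}}{47}}}$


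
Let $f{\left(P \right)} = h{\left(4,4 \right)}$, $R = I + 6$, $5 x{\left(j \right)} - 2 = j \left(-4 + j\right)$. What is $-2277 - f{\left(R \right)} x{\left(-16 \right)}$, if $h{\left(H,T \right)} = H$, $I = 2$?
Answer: $- \frac{12673}{5} \approx -2534.6$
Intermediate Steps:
$x{\left(j \right)} = \frac{2}{5} + \frac{j \left(-4 + j\right)}{5}$
$R = 8$ ($R = 2 + 6 = 8$)
$f{\left(P \right)} = 4$
$-2277 - f{\left(R \right)} x{\left(-16 \right)} = -2277 - 4 \left(\frac{2}{5} - - \frac{64}{5} + \frac{\left(-16\right)^{2}}{5}\right) = -2277 - 4 \left(\frac{2}{5} + \frac{64}{5} + \frac{1}{5} \cdot 256\right) = -2277 - 4 \left(\frac{2}{5} + \frac{64}{5} + \frac{256}{5}\right) = -2277 - 4 \cdot \frac{322}{5} = -2277 - \frac{1288}{5} = - \frac{12673}{5}$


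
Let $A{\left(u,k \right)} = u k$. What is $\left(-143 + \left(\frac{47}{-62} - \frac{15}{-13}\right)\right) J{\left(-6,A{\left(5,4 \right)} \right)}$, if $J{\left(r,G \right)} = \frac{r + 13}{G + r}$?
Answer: $- \frac{114939}{1612} \approx -71.302$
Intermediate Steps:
$A{\left(u,k \right)} = k u$
$J{\left(r,G \right)} = \frac{13 + r}{G + r}$
$\left(-143 + \left(\frac{47}{-62} - \frac{15}{-13}\right)\right) J{\left(-6,A{\left(5,4 \right)} \right)} = \left(-143 + \left(\frac{47}{-62} - \frac{15}{-13}\right)\right) \frac{13 - 6}{4 \cdot 5 - 6} = \left(-143 + \left(47 \left(- \frac{1}{62}\right) - - \frac{15}{13}\right)\right) \frac{1}{20 - 6} \cdot 7 = \left(-143 + \left(- \frac{47}{62} + \frac{15}{13}\right)\right) \frac{1}{14} \cdot 7 = \left(-143 + \frac{319}{806}\right) \frac{1}{14} \cdot 7 = \left(- \frac{114939}{806}\right) \frac{1}{2} = - \frac{114939}{1612}$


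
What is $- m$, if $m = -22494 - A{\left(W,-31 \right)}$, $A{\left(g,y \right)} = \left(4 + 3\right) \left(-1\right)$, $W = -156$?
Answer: $22487$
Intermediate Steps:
$A{\left(g,y \right)} = -7$ ($A{\left(g,y \right)} = 7 \left(-1\right) = -7$)
$m = -22487$ ($m = -22494 - -7 = -22494 + 7 = -22487$)
$- m = \left(-1\right) \left(-22487\right) = 22487$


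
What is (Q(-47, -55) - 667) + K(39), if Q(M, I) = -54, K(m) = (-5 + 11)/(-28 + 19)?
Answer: -2165/3 ≈ -721.67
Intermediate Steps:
K(m) = -⅔ (K(m) = 6/(-9) = 6*(-⅑) = -⅔)
(Q(-47, -55) - 667) + K(39) = (-54 - 667) - ⅔ = -721 - ⅔ = -2165/3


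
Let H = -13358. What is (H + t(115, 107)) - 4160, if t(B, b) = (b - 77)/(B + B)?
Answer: -402911/23 ≈ -17518.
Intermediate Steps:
t(B, b) = (-77 + b)/(2*B) (t(B, b) = (-77 + b)/((2*B)) = (-77 + b)*(1/(2*B)) = (-77 + b)/(2*B))
(H + t(115, 107)) - 4160 = (-13358 + (1/2)*(-77 + 107)/115) - 4160 = (-13358 + (1/2)*(1/115)*30) - 4160 = (-13358 + 3/23) - 4160 = -307231/23 - 4160 = -402911/23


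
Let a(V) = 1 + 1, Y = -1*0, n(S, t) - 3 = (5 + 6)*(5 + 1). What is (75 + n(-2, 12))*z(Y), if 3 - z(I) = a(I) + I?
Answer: 144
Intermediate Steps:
n(S, t) = 69 (n(S, t) = 3 + (5 + 6)*(5 + 1) = 3 + 11*6 = 3 + 66 = 69)
Y = 0
a(V) = 2
z(I) = 1 - I (z(I) = 3 - (2 + I) = 3 + (-2 - I) = 1 - I)
(75 + n(-2, 12))*z(Y) = (75 + 69)*(1 - 1*0) = 144*(1 + 0) = 144*1 = 144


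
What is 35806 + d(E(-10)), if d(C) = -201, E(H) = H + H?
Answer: 35605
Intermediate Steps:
E(H) = 2*H
35806 + d(E(-10)) = 35806 - 201 = 35605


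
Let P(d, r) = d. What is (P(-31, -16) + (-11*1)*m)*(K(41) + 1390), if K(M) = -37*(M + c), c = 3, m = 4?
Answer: 17850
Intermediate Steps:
K(M) = -111 - 37*M (K(M) = -37*(M + 3) = -37*(3 + M) = -111 - 37*M)
(P(-31, -16) + (-11*1)*m)*(K(41) + 1390) = (-31 - 11*1*4)*((-111 - 37*41) + 1390) = (-31 - 11*4)*((-111 - 1517) + 1390) = (-31 - 44)*(-1628 + 1390) = -75*(-238) = 17850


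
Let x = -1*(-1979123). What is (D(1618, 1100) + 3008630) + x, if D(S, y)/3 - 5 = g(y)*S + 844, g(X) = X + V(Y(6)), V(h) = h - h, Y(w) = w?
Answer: 10329700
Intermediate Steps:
x = 1979123
V(h) = 0
g(X) = X (g(X) = X + 0 = X)
D(S, y) = 2547 + 3*S*y (D(S, y) = 15 + 3*(y*S + 844) = 15 + 3*(S*y + 844) = 15 + 3*(844 + S*y) = 15 + (2532 + 3*S*y) = 2547 + 3*S*y)
(D(1618, 1100) + 3008630) + x = ((2547 + 3*1618*1100) + 3008630) + 1979123 = ((2547 + 5339400) + 3008630) + 1979123 = (5341947 + 3008630) + 1979123 = 8350577 + 1979123 = 10329700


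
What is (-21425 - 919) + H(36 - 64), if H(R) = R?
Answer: -22372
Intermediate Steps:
(-21425 - 919) + H(36 - 64) = (-21425 - 919) + (36 - 64) = -22344 - 28 = -22372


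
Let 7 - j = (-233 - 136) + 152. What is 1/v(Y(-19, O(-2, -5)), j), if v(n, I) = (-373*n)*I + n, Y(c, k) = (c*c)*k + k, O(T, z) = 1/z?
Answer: 5/30245462 ≈ 1.6531e-7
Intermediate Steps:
Y(c, k) = k + k*c² (Y(c, k) = c²*k + k = k*c² + k = k + k*c²)
j = 224 (j = 7 - ((-233 - 136) + 152) = 7 - (-369 + 152) = 7 - 1*(-217) = 7 + 217 = 224)
v(n, I) = n - 373*I*n (v(n, I) = -373*I*n + n = n - 373*I*n)
1/v(Y(-19, O(-2, -5)), j) = 1/(((1 + (-19)²)/(-5))*(1 - 373*224)) = 1/((-(1 + 361)/5)*(1 - 83552)) = 1/(-⅕*362*(-83551)) = 1/(-362/5*(-83551)) = 1/(30245462/5) = 5/30245462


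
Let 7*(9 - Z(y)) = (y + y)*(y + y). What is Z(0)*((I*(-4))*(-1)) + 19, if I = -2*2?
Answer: -125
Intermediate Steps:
Z(y) = 9 - 4*y²/7 (Z(y) = 9 - (y + y)*(y + y)/7 = 9 - 2*y*2*y/7 = 9 - 4*y²/7)
I = -4
Z(0)*((I*(-4))*(-1)) + 19 = (9 - 4/7*0²)*(-4*(-4)*(-1)) + 19 = (9 - 4/7*0)*(16*(-1)) + 19 = (9 + 0)*(-16) + 19 = 9*(-16) + 19 = -144 + 19 = -125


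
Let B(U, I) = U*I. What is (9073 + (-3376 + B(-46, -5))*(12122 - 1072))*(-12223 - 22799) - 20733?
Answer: 1217162517261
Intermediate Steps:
B(U, I) = I*U
(9073 + (-3376 + B(-46, -5))*(12122 - 1072))*(-12223 - 22799) - 20733 = (9073 + (-3376 - 5*(-46))*(12122 - 1072))*(-12223 - 22799) - 20733 = (9073 + (-3376 + 230)*11050)*(-35022) - 20733 = (9073 - 3146*11050)*(-35022) - 20733 = (9073 - 34763300)*(-35022) - 20733 = -34754227*(-35022) - 20733 = 1217162537994 - 20733 = 1217162517261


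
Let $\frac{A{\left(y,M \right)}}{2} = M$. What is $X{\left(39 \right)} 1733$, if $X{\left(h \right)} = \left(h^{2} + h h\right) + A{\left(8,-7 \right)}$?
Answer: $5247524$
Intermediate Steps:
$A{\left(y,M \right)} = 2 M$
$X{\left(h \right)} = -14 + 2 h^{2}$ ($X{\left(h \right)} = \left(h^{2} + h h\right) + 2 \left(-7\right) = \left(h^{2} + h^{2}\right) - 14 = 2 h^{2} - 14 = -14 + 2 h^{2}$)
$X{\left(39 \right)} 1733 = \left(-14 + 2 \cdot 39^{2}\right) 1733 = \left(-14 + 2 \cdot 1521\right) 1733 = \left(-14 + 3042\right) 1733 = 3028 \cdot 1733 = 5247524$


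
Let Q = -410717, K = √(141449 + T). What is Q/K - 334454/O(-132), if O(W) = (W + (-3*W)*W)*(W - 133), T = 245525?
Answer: -167227/6943530 - 410717*√386974/386974 ≈ -660.26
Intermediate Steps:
K = √386974 (K = √(141449 + 245525) = √386974 ≈ 622.07)
O(W) = (-133 + W)*(W - 3*W²) (O(W) = (W - 3*W²)*(-133 + W) = (-133 + W)*(W - 3*W²))
Q/K - 334454/O(-132) = -410717*√386974/386974 - 334454*(-1/(132*(-133 - 3*(-132)² + 400*(-132)))) = -410717*√386974/386974 - 334454*(-1/(132*(-133 - 3*17424 - 52800))) = -410717*√386974/386974 - 334454*(-1/(132*(-133 - 52272 - 52800))) = -410717*√386974/386974 - 334454/((-132*(-105205))) = -410717*√386974/386974 - 334454/13887060 = -410717*√386974/386974 - 334454*1/13887060 = -410717*√386974/386974 - 167227/6943530 = -167227/6943530 - 410717*√386974/386974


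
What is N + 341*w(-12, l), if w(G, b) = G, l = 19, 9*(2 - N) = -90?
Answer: -4080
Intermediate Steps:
N = 12 (N = 2 - ⅑*(-90) = 2 + 10 = 12)
N + 341*w(-12, l) = 12 + 341*(-12) = 12 - 4092 = -4080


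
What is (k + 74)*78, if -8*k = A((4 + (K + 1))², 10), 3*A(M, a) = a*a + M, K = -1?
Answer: 5395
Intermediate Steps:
A(M, a) = M/3 + a²/3 (A(M, a) = (a*a + M)/3 = (a² + M)/3 = (M + a²)/3 = M/3 + a²/3)
k = -29/6 (k = -((4 + (-1 + 1))²/3 + (⅓)*10²)/8 = -((4 + 0)²/3 + (⅓)*100)/8 = -((⅓)*4² + 100/3)/8 = -((⅓)*16 + 100/3)/8 = -(16/3 + 100/3)/8 = -⅛*116/3 = -29/6 ≈ -4.8333)
(k + 74)*78 = (-29/6 + 74)*78 = (415/6)*78 = 5395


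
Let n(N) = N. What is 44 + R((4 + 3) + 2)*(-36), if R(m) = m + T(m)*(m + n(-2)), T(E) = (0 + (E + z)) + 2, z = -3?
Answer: -2296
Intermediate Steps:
T(E) = -1 + E (T(E) = (0 + (E - 3)) + 2 = (0 + (-3 + E)) + 2 = (-3 + E) + 2 = -1 + E)
R(m) = m + (-1 + m)*(-2 + m) (R(m) = m + (-1 + m)*(m - 2) = m + (-1 + m)*(-2 + m))
44 + R((4 + 3) + 2)*(-36) = 44 + (2 - ((4 + 3) + 2) + ((4 + 3) + 2)*(-1 + ((4 + 3) + 2)))*(-36) = 44 + (2 - (7 + 2) + (7 + 2)*(-1 + (7 + 2)))*(-36) = 44 + (2 - 1*9 + 9*(-1 + 9))*(-36) = 44 + (2 - 9 + 9*8)*(-36) = 44 + (2 - 9 + 72)*(-36) = 44 + 65*(-36) = 44 - 2340 = -2296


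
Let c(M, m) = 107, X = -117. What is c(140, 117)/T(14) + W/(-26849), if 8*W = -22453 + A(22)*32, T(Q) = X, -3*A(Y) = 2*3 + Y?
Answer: -20320799/25130664 ≈ -0.80861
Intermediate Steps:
A(Y) = -2 - Y/3 (A(Y) = -(2*3 + Y)/3 = -(6 + Y)/3 = -2 - Y/3)
T(Q) = -117
W = -68255/24 (W = (-22453 + (-2 - ⅓*22)*32)/8 = (-22453 + (-2 - 22/3)*32)/8 = (-22453 - 28/3*32)/8 = (-22453 - 896/3)/8 = (⅛)*(-68255/3) = -68255/24 ≈ -2844.0)
c(140, 117)/T(14) + W/(-26849) = 107/(-117) - 68255/24/(-26849) = 107*(-1/117) - 68255/24*(-1/26849) = -107/117 + 68255/644376 = -20320799/25130664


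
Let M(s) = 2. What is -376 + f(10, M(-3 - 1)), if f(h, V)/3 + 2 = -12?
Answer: -418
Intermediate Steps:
f(h, V) = -42 (f(h, V) = -6 + 3*(-12) = -6 - 36 = -42)
-376 + f(10, M(-3 - 1)) = -376 - 42 = -418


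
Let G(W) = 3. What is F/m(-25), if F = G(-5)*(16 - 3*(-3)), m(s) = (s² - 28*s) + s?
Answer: 3/52 ≈ 0.057692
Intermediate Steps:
m(s) = s² - 27*s
F = 75 (F = 3*(16 - 3*(-3)) = 3*(16 + 9) = 3*25 = 75)
F/m(-25) = 75/((-25*(-27 - 25))) = 75/((-25*(-52))) = 75/1300 = 75*(1/1300) = 3/52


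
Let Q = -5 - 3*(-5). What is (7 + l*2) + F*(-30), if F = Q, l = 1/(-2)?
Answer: -294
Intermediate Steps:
l = -1/2 ≈ -0.50000
Q = 10 (Q = -5 + 15 = 10)
F = 10
(7 + l*2) + F*(-30) = (7 - 1/2*2) + 10*(-30) = (7 - 1) - 300 = 6 - 300 = -294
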